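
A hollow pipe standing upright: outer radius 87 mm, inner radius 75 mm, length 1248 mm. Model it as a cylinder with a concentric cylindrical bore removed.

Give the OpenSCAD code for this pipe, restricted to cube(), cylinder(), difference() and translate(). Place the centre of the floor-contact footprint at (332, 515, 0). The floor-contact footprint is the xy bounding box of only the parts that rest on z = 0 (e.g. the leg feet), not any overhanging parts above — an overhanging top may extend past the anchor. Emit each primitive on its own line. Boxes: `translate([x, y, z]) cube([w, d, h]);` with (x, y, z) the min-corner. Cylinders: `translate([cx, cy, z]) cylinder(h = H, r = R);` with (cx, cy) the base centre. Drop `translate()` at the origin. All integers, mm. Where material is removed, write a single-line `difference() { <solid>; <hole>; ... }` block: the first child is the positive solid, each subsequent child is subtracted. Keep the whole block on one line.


difference() { translate([332, 515, 0]) cylinder(h = 1248, r = 87); translate([332, 515, 0]) cylinder(h = 1248, r = 75); }


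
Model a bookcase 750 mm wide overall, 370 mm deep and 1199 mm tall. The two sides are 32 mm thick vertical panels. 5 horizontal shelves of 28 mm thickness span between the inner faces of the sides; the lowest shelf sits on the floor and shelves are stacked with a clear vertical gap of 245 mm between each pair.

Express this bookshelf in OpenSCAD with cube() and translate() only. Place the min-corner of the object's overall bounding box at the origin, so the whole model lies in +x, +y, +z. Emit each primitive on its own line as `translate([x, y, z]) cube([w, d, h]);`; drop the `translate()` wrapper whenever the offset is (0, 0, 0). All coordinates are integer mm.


cube([32, 370, 1199]);
translate([718, 0, 0]) cube([32, 370, 1199]);
translate([32, 0, 0]) cube([686, 370, 28]);
translate([32, 0, 273]) cube([686, 370, 28]);
translate([32, 0, 546]) cube([686, 370, 28]);
translate([32, 0, 819]) cube([686, 370, 28]);
translate([32, 0, 1092]) cube([686, 370, 28]);


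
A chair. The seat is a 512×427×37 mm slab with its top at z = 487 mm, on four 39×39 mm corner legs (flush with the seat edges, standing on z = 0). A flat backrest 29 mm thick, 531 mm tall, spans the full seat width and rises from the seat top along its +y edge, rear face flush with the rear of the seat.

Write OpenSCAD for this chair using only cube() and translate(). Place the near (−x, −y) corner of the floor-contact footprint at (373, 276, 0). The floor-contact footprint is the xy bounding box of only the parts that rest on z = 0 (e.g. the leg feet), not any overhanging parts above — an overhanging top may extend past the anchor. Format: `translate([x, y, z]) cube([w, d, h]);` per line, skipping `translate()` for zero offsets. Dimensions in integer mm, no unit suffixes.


// leg_h = 487 - 37 = 450
translate([373, 276, 450]) cube([512, 427, 37]);
translate([373, 276, 0]) cube([39, 39, 450]);
translate([846, 276, 0]) cube([39, 39, 450]);
translate([373, 664, 0]) cube([39, 39, 450]);
translate([846, 664, 0]) cube([39, 39, 450]);
translate([373, 674, 487]) cube([512, 29, 531]);


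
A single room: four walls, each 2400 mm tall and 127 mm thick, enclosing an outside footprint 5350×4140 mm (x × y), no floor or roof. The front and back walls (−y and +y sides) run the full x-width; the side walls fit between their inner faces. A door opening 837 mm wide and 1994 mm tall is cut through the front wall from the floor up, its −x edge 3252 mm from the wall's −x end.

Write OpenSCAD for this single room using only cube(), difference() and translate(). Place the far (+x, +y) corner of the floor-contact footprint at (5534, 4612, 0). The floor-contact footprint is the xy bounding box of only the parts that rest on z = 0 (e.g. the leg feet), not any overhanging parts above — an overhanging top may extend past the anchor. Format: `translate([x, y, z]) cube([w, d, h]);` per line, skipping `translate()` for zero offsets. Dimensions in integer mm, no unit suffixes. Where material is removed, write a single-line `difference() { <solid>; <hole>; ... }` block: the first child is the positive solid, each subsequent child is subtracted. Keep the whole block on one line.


difference() { translate([184, 472, 0]) cube([5350, 127, 2400]); translate([3436, 472, 0]) cube([837, 127, 1994]); }
translate([184, 4485, 0]) cube([5350, 127, 2400]);
translate([184, 599, 0]) cube([127, 3886, 2400]);
translate([5407, 599, 0]) cube([127, 3886, 2400]);


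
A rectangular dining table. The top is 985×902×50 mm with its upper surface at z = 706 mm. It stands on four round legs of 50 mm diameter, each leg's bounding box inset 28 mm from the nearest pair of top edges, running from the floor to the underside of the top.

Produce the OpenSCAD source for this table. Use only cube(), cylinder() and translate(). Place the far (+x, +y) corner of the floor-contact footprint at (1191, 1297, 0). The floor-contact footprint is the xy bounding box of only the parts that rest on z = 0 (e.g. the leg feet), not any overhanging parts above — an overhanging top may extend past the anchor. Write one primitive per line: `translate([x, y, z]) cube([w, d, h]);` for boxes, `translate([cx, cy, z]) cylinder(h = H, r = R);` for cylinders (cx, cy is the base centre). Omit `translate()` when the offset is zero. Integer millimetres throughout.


// leg_h = 706 - 50 = 656
translate([234, 423, 656]) cube([985, 902, 50]);
translate([287, 476, 0]) cylinder(h = 656, r = 25);
translate([1166, 476, 0]) cylinder(h = 656, r = 25);
translate([287, 1272, 0]) cylinder(h = 656, r = 25);
translate([1166, 1272, 0]) cylinder(h = 656, r = 25);


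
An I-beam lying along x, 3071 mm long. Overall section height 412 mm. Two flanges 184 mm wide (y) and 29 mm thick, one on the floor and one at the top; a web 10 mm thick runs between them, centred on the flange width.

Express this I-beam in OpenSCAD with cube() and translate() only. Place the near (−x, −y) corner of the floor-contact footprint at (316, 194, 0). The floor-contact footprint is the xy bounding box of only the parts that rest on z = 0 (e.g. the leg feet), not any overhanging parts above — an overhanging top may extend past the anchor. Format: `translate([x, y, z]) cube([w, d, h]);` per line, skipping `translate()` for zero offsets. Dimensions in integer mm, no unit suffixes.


translate([316, 194, 0]) cube([3071, 184, 29]);
translate([316, 281, 29]) cube([3071, 10, 354]);
translate([316, 194, 383]) cube([3071, 184, 29]);


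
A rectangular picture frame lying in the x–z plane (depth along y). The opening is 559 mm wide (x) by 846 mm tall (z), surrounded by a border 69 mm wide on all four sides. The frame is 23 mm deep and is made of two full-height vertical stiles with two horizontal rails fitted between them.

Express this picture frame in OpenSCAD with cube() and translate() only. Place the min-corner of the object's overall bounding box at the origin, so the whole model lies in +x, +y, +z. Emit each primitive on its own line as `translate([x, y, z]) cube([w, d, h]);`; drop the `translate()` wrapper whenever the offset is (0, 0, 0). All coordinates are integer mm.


cube([69, 23, 984]);
translate([628, 0, 0]) cube([69, 23, 984]);
translate([69, 0, 0]) cube([559, 23, 69]);
translate([69, 0, 915]) cube([559, 23, 69]);


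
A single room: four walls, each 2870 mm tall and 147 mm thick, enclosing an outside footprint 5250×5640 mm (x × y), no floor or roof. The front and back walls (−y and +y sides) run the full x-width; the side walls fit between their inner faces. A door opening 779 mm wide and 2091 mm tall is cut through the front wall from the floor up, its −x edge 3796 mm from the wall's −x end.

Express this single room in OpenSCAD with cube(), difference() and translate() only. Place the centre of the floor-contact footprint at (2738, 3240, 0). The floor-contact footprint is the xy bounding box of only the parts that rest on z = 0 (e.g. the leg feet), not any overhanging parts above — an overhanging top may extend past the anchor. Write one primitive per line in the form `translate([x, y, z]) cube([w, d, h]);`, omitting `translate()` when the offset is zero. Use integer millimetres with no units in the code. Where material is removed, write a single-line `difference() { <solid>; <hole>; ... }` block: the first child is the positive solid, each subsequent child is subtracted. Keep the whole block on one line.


difference() { translate([113, 420, 0]) cube([5250, 147, 2870]); translate([3909, 420, 0]) cube([779, 147, 2091]); }
translate([113, 5913, 0]) cube([5250, 147, 2870]);
translate([113, 567, 0]) cube([147, 5346, 2870]);
translate([5216, 567, 0]) cube([147, 5346, 2870]);


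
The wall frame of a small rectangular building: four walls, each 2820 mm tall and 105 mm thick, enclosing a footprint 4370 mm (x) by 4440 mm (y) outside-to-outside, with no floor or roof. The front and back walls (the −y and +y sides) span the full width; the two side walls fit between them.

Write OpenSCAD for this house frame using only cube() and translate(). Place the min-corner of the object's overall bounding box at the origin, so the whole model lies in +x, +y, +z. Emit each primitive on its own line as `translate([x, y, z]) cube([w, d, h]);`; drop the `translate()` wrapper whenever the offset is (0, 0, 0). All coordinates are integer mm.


cube([4370, 105, 2820]);
translate([0, 4335, 0]) cube([4370, 105, 2820]);
translate([0, 105, 0]) cube([105, 4230, 2820]);
translate([4265, 105, 0]) cube([105, 4230, 2820]);


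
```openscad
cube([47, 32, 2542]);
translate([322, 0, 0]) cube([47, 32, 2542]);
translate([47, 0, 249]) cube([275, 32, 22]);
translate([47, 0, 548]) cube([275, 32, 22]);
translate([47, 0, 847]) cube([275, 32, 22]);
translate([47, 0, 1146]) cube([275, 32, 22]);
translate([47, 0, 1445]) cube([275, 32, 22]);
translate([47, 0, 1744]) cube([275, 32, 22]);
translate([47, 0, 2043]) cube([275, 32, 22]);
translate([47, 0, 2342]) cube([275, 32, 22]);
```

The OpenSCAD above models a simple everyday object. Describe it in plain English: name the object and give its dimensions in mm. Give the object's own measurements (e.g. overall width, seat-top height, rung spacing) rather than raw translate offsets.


A straight ladder. Two 47×32 mm vertical rails, 2542 mm tall, stand 369 mm apart (outside-to-outside) with their front faces coplanar on the −y side. 8 rungs, each 32 mm deep and 22 mm tall, span between the inner faces of the rails, front faces flush with the rails. The lowest rung's underside is at z = 249 mm and rungs are spaced 299 mm apart (underside to underside).


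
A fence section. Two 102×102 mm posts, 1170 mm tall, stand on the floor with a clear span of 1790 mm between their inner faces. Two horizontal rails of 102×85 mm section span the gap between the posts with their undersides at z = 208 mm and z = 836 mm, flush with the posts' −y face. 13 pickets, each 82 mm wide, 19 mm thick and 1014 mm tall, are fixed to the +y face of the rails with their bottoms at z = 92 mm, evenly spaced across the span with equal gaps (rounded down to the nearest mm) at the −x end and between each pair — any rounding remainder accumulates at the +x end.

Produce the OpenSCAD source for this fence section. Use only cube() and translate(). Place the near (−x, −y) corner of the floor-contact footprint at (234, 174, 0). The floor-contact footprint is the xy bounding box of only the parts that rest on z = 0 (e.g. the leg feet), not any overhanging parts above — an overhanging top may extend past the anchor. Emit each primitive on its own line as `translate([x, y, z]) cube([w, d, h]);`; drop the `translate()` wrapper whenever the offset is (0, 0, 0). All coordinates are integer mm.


translate([234, 174, 0]) cube([102, 102, 1170]);
translate([2126, 174, 0]) cube([102, 102, 1170]);
translate([336, 174, 208]) cube([1790, 102, 85]);
translate([336, 174, 836]) cube([1790, 102, 85]);
translate([387, 276, 92]) cube([82, 19, 1014]);
translate([520, 276, 92]) cube([82, 19, 1014]);
translate([653, 276, 92]) cube([82, 19, 1014]);
translate([786, 276, 92]) cube([82, 19, 1014]);
translate([919, 276, 92]) cube([82, 19, 1014]);
translate([1052, 276, 92]) cube([82, 19, 1014]);
translate([1185, 276, 92]) cube([82, 19, 1014]);
translate([1318, 276, 92]) cube([82, 19, 1014]);
translate([1451, 276, 92]) cube([82, 19, 1014]);
translate([1584, 276, 92]) cube([82, 19, 1014]);
translate([1717, 276, 92]) cube([82, 19, 1014]);
translate([1850, 276, 92]) cube([82, 19, 1014]);
translate([1983, 276, 92]) cube([82, 19, 1014]);


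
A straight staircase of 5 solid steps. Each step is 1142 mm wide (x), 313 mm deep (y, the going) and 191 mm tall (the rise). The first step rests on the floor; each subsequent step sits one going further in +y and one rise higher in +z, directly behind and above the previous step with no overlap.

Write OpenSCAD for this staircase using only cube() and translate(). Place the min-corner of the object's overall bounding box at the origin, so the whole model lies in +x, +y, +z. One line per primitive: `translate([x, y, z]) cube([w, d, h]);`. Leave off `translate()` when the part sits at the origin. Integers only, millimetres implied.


cube([1142, 313, 191]);
translate([0, 313, 191]) cube([1142, 313, 191]);
translate([0, 626, 382]) cube([1142, 313, 191]);
translate([0, 939, 573]) cube([1142, 313, 191]);
translate([0, 1252, 764]) cube([1142, 313, 191]);


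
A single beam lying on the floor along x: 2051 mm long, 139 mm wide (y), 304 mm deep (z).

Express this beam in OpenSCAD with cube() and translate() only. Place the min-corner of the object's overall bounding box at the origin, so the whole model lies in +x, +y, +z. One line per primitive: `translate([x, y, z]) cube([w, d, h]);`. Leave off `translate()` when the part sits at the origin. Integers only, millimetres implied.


cube([2051, 139, 304]);


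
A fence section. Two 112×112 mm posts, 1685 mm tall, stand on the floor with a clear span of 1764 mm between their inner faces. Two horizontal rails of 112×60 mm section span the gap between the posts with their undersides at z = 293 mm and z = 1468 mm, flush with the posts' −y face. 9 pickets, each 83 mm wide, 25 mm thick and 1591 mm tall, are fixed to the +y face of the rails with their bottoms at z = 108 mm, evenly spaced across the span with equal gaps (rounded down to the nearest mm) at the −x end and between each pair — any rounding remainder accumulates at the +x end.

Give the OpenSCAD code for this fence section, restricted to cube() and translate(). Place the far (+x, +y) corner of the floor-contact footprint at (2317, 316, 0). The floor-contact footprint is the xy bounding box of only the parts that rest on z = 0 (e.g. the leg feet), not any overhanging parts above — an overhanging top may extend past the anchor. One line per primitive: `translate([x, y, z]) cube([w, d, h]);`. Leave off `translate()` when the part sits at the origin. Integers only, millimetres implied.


translate([329, 204, 0]) cube([112, 112, 1685]);
translate([2205, 204, 0]) cube([112, 112, 1685]);
translate([441, 204, 293]) cube([1764, 112, 60]);
translate([441, 204, 1468]) cube([1764, 112, 60]);
translate([542, 316, 108]) cube([83, 25, 1591]);
translate([726, 316, 108]) cube([83, 25, 1591]);
translate([910, 316, 108]) cube([83, 25, 1591]);
translate([1094, 316, 108]) cube([83, 25, 1591]);
translate([1278, 316, 108]) cube([83, 25, 1591]);
translate([1462, 316, 108]) cube([83, 25, 1591]);
translate([1646, 316, 108]) cube([83, 25, 1591]);
translate([1830, 316, 108]) cube([83, 25, 1591]);
translate([2014, 316, 108]) cube([83, 25, 1591]);


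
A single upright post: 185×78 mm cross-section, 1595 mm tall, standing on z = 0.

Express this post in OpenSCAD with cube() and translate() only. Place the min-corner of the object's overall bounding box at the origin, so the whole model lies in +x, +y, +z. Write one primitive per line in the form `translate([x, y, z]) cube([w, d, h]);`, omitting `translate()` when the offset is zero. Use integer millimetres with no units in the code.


cube([185, 78, 1595]);


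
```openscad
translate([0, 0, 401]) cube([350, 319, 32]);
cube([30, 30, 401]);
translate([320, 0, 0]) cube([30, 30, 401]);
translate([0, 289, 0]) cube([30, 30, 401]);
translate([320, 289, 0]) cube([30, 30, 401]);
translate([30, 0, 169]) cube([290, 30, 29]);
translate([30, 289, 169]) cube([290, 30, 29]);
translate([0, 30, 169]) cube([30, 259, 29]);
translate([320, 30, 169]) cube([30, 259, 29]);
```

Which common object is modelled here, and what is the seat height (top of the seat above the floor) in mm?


A stool. The seat height is 433 mm.

A 350×319×32 slab at z = 401 on four corner posts — a stool. The seat top is 401 + 32 = 433 mm.


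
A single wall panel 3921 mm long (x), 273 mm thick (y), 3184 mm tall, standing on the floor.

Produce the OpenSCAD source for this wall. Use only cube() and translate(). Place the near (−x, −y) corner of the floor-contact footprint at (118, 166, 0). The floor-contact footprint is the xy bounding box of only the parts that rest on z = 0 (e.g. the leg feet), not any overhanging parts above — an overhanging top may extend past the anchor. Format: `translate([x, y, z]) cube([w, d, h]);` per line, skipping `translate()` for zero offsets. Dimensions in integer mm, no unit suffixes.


translate([118, 166, 0]) cube([3921, 273, 3184]);


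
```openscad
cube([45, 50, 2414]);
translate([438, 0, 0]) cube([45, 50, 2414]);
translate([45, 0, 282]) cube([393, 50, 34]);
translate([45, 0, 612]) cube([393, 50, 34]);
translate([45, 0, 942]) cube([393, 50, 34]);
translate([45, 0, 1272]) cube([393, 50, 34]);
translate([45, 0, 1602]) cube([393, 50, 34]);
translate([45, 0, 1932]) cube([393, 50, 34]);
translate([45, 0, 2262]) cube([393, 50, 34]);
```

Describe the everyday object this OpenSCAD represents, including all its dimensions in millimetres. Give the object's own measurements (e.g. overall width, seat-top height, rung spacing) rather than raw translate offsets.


A straight ladder. Two 45×50 mm vertical rails, 2414 mm tall, stand 483 mm apart (outside-to-outside) with their front faces coplanar on the −y side. 7 rungs, each 50 mm deep and 34 mm tall, span between the inner faces of the rails, front faces flush with the rails. The lowest rung's underside is at z = 282 mm and rungs are spaced 330 mm apart (underside to underside).


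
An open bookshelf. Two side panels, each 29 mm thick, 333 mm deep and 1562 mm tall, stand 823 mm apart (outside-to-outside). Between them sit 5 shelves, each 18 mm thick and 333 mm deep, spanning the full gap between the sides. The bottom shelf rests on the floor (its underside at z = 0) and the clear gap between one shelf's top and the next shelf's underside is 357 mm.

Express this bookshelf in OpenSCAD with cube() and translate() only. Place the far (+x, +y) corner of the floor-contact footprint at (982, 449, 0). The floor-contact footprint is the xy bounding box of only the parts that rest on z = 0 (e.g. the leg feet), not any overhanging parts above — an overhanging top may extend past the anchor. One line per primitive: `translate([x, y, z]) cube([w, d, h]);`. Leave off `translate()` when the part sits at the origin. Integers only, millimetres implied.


translate([159, 116, 0]) cube([29, 333, 1562]);
translate([953, 116, 0]) cube([29, 333, 1562]);
translate([188, 116, 0]) cube([765, 333, 18]);
translate([188, 116, 375]) cube([765, 333, 18]);
translate([188, 116, 750]) cube([765, 333, 18]);
translate([188, 116, 1125]) cube([765, 333, 18]);
translate([188, 116, 1500]) cube([765, 333, 18]);


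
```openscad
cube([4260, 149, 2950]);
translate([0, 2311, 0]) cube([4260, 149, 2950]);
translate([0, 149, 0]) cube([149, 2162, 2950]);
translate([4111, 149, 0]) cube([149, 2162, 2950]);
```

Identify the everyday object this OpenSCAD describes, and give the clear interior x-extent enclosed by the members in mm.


A house (or room) frame. The interior width is 3962 mm.

Four 2950 mm walls enclosing a rectangle with no floor or roof — a room or house frame. Outside width is 4260 mm and wall thickness is 149 mm, so the interior width is 4260 − 2 × 149 = 3962 mm.


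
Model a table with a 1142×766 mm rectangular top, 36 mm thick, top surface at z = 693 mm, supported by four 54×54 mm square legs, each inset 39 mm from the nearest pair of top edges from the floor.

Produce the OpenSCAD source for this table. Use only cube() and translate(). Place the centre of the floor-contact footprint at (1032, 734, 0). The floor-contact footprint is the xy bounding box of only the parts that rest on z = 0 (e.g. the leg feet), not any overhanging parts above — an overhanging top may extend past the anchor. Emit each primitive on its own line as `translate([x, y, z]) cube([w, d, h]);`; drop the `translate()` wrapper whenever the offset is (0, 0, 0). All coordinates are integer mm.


translate([461, 351, 657]) cube([1142, 766, 36]);
translate([500, 390, 0]) cube([54, 54, 657]);
translate([1510, 390, 0]) cube([54, 54, 657]);
translate([500, 1024, 0]) cube([54, 54, 657]);
translate([1510, 1024, 0]) cube([54, 54, 657]);


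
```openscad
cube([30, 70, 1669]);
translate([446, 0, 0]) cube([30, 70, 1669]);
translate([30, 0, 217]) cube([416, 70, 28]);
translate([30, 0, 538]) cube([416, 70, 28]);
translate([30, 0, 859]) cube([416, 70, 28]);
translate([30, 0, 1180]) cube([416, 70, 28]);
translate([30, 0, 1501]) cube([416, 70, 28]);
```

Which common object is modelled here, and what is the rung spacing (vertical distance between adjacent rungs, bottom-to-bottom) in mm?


A ladder. The rung spacing is 321 mm.

Two tall 30×70 posts with 5 short bars between them — a ladder. Adjacent rungs sit at z = 217 and z = 538, so the spacing is 538 − 217 = 321 mm.


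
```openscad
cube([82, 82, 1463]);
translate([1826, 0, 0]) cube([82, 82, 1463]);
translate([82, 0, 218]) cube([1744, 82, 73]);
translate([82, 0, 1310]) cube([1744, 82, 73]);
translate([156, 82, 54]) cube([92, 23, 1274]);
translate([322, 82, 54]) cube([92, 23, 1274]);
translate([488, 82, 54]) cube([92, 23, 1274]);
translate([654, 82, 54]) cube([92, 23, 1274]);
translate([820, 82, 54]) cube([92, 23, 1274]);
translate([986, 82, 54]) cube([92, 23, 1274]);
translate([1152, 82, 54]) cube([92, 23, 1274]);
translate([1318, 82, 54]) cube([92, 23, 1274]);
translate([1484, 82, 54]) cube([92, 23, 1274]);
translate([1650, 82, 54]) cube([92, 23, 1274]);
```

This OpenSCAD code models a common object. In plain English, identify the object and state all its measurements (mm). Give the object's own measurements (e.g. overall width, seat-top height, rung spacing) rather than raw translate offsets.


A fence section. Two 82×82 mm posts, 1463 mm tall, stand on the floor with a clear span of 1744 mm between their inner faces. Two horizontal rails of 82×73 mm section span the gap between the posts with their undersides at z = 218 mm and z = 1310 mm, flush with the posts' −y face. 10 pickets, each 92 mm wide, 23 mm thick and 1274 mm tall, are fixed to the +y face of the rails with their bottoms at z = 54 mm, spaced across the span with a 74 mm gap after the −x post and between neighbouring pickets, with 84 mm left before the +x post.


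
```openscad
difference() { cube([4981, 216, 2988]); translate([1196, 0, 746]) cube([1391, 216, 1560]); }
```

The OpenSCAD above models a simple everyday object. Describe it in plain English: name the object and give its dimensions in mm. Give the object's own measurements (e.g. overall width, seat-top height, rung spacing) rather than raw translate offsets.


A wall 4981 mm long (x), 216 mm thick (y), 2988 mm tall, with a rectangular window opening cut through it. The opening is 1391 mm wide and 1560 mm tall; its sill is at z = 746 mm and its near (−x) edge is 1196 mm from the wall's −x end. The opening passes through the full wall thickness.


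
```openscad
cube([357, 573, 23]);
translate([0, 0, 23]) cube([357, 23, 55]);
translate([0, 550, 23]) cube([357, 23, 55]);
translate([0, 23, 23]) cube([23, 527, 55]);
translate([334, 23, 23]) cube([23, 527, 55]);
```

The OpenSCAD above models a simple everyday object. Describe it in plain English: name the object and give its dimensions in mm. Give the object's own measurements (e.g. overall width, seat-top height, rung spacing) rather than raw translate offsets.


An open-topped rectangular box: outside dimensions 357×573×78 mm, with a uniform wall and base thickness of 23 mm. The base is a full 357×573 slab on the floor; four walls sit on top of the base. The front and back walls (the −y and +y sides) span the full width; the two side walls fit between them.


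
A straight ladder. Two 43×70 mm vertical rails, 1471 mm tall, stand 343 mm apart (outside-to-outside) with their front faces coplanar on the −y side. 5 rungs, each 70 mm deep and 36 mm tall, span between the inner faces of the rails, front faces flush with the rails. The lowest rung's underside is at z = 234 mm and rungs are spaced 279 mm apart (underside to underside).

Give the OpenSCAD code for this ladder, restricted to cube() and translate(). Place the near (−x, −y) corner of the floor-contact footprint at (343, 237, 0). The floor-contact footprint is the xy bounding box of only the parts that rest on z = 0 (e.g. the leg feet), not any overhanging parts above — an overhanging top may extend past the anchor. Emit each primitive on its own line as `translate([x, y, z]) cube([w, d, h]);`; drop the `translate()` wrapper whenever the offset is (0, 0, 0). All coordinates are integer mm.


// rung span = 343 - 2*43 = 257
// rung[k] z = 234 + k*279
translate([343, 237, 0]) cube([43, 70, 1471]);
translate([643, 237, 0]) cube([43, 70, 1471]);
translate([386, 237, 234]) cube([257, 70, 36]);
translate([386, 237, 513]) cube([257, 70, 36]);
translate([386, 237, 792]) cube([257, 70, 36]);
translate([386, 237, 1071]) cube([257, 70, 36]);
translate([386, 237, 1350]) cube([257, 70, 36]);


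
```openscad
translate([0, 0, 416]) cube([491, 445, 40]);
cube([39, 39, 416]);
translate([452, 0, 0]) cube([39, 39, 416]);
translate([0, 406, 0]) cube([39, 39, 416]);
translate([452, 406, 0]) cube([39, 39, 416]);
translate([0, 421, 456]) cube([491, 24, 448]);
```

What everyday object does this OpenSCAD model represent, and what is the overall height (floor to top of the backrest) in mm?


A chair. The overall height is 904 mm.

A slab on four corner posts with a tall panel at the back — a chair. The seat slab sits at z = 416 with thickness 40, and the 448 mm backrest starts at the seat top, so the overall height is 416 + 40 + 448 = 904 mm.


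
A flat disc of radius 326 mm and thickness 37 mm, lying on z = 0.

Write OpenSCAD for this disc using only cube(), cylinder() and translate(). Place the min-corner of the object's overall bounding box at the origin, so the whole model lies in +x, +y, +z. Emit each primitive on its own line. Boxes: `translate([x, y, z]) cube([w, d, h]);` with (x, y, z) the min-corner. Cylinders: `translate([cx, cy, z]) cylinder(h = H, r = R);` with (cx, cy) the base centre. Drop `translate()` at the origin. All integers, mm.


translate([326, 326, 0]) cylinder(h = 37, r = 326);


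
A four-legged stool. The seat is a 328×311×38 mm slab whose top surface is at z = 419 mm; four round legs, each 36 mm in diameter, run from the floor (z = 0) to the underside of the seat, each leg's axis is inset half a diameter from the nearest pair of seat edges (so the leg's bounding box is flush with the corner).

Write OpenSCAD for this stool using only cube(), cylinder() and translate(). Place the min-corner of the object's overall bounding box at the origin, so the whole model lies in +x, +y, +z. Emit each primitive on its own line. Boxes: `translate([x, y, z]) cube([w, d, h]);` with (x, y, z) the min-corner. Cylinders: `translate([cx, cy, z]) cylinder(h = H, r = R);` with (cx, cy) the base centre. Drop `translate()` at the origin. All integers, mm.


translate([0, 0, 381]) cube([328, 311, 38]);
translate([18, 18, 0]) cylinder(h = 381, r = 18);
translate([310, 18, 0]) cylinder(h = 381, r = 18);
translate([18, 293, 0]) cylinder(h = 381, r = 18);
translate([310, 293, 0]) cylinder(h = 381, r = 18);


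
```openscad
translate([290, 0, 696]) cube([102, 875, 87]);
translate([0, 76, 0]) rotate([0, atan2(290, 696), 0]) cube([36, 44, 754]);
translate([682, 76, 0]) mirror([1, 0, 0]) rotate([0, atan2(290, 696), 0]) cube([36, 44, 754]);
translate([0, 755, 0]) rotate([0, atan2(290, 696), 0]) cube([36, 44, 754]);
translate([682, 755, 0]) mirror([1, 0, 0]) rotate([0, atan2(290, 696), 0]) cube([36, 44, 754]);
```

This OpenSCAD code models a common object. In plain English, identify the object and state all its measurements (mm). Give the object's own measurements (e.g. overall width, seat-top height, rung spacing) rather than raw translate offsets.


A sawhorse. A 102×875×87 mm beam (x, y, z) sits on two A-frame leg pairs. Each pair is two raked legs of 36×44 mm section (44 mm along y) splaying symmetrically in x. Each leg rises 696 mm vertically over 290 mm of horizontal reach and is 754 mm long along its own axis. Every leg's outer bottom edge rests on the floor and its outer top edge meets a bottom edge of the beam — the left legs (tilting toward +x) meet the beam's −x bottom edge, the right legs (their mirror images, tilting toward −x) meet its +x bottom edge — so the leg tops tuck under the beam, the beam's underside is 696 mm above the floor, and the feet are 682 mm apart outside-to-outside with the beam centred between them. The two leg pairs are set in 76 mm from either end of the beam.


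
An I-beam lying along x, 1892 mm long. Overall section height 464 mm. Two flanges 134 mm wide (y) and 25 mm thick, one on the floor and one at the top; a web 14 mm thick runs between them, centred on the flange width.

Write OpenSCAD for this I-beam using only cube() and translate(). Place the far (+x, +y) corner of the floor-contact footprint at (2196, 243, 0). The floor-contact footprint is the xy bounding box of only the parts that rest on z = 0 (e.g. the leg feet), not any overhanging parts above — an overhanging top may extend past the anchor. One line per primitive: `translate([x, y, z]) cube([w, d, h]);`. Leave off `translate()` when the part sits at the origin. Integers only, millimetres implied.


translate([304, 109, 0]) cube([1892, 134, 25]);
translate([304, 169, 25]) cube([1892, 14, 414]);
translate([304, 109, 439]) cube([1892, 134, 25]);


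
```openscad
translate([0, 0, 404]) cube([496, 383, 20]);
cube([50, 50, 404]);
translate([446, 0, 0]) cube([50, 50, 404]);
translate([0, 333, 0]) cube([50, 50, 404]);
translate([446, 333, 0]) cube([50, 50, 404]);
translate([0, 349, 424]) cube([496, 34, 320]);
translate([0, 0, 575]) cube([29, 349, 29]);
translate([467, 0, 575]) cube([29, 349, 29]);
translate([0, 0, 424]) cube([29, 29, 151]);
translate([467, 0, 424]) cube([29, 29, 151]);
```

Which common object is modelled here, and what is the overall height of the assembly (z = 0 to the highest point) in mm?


A chair. The overall height is 744 mm.

A slab on four corner posts with a tall panel at the back — a chair. The seat slab sits at z = 404 with thickness 20, and the 320 mm backrest starts at the seat top, so the overall height is 404 + 20 + 320 = 744 mm.


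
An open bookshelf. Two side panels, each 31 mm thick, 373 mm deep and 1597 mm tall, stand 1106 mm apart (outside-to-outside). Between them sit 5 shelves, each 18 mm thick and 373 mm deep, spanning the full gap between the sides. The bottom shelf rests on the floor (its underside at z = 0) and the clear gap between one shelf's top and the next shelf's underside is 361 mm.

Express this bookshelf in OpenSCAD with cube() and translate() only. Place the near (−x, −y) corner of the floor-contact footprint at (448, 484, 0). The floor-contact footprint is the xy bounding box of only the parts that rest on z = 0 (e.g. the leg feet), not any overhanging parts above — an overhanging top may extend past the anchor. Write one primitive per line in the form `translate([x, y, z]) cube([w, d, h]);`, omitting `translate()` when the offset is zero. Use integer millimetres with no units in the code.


translate([448, 484, 0]) cube([31, 373, 1597]);
translate([1523, 484, 0]) cube([31, 373, 1597]);
translate([479, 484, 0]) cube([1044, 373, 18]);
translate([479, 484, 379]) cube([1044, 373, 18]);
translate([479, 484, 758]) cube([1044, 373, 18]);
translate([479, 484, 1137]) cube([1044, 373, 18]);
translate([479, 484, 1516]) cube([1044, 373, 18]);


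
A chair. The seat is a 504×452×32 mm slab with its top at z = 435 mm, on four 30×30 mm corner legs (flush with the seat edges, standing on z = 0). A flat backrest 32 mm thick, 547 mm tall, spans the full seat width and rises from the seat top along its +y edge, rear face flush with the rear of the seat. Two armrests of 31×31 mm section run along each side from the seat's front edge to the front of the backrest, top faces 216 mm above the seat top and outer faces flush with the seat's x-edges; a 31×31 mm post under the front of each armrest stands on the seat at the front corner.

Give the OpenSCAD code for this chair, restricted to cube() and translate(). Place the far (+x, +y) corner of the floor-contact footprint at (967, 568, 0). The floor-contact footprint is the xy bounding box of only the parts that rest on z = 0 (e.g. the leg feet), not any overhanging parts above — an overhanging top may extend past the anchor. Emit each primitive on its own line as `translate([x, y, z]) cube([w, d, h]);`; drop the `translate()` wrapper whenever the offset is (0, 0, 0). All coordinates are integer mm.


translate([463, 116, 403]) cube([504, 452, 32]);
translate([463, 116, 0]) cube([30, 30, 403]);
translate([937, 116, 0]) cube([30, 30, 403]);
translate([463, 538, 0]) cube([30, 30, 403]);
translate([937, 538, 0]) cube([30, 30, 403]);
translate([463, 536, 435]) cube([504, 32, 547]);
translate([463, 116, 620]) cube([31, 420, 31]);
translate([936, 116, 620]) cube([31, 420, 31]);
translate([463, 116, 435]) cube([31, 31, 185]);
translate([936, 116, 435]) cube([31, 31, 185]);


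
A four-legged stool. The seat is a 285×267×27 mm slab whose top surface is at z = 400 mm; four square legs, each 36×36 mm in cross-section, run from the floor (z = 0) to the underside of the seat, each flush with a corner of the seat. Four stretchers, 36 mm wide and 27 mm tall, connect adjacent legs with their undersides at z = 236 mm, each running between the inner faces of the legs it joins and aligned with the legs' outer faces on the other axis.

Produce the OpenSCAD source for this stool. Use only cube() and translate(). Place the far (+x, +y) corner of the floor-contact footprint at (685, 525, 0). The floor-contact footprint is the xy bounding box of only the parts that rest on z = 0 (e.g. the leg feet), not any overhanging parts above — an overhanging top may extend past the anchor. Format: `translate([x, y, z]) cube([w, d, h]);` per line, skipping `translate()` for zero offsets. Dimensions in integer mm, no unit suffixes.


translate([400, 258, 373]) cube([285, 267, 27]);
translate([400, 258, 0]) cube([36, 36, 373]);
translate([649, 258, 0]) cube([36, 36, 373]);
translate([400, 489, 0]) cube([36, 36, 373]);
translate([649, 489, 0]) cube([36, 36, 373]);
translate([436, 258, 236]) cube([213, 36, 27]);
translate([436, 489, 236]) cube([213, 36, 27]);
translate([400, 294, 236]) cube([36, 195, 27]);
translate([649, 294, 236]) cube([36, 195, 27]);


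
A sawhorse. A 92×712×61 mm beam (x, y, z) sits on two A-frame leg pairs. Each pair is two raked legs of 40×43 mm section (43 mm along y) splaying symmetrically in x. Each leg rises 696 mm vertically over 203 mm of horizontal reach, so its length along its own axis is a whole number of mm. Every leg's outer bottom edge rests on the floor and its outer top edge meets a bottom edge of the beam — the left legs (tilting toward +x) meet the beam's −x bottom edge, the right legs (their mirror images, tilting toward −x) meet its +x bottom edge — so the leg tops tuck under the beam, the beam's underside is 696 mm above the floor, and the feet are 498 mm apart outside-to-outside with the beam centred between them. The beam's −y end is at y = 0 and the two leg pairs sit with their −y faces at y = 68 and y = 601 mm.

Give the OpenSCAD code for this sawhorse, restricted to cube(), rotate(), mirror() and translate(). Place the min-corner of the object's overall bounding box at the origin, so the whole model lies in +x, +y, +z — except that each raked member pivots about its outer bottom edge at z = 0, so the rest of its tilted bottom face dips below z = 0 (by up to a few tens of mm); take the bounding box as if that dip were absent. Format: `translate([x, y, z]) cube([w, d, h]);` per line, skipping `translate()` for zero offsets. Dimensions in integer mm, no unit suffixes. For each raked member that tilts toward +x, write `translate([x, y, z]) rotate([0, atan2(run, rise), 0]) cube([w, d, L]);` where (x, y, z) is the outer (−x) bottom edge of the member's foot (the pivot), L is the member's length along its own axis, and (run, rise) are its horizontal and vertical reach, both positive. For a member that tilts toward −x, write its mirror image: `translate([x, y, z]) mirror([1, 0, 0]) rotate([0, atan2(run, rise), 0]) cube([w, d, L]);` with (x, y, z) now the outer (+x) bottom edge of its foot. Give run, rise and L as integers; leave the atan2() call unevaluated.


// leg length = √(203² + 696²) = 725
// right-leg outer foot x = 2·203 + 92 = 498
// beam min-corner = (203, 0, 696)
translate([203, 0, 696]) cube([92, 712, 61]);
translate([0, 68, 0]) rotate([0, atan2(203, 696), 0]) cube([40, 43, 725]);
translate([498, 68, 0]) mirror([1, 0, 0]) rotate([0, atan2(203, 696), 0]) cube([40, 43, 725]);
translate([0, 601, 0]) rotate([0, atan2(203, 696), 0]) cube([40, 43, 725]);
translate([498, 601, 0]) mirror([1, 0, 0]) rotate([0, atan2(203, 696), 0]) cube([40, 43, 725]);


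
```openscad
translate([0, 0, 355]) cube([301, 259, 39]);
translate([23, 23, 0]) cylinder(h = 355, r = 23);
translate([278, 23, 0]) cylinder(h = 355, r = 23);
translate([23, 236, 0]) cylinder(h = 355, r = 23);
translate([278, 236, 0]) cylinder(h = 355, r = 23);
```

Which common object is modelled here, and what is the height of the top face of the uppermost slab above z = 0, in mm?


A stool. The seat height is 394 mm.

A 301×259×39 slab at z = 355 on four corner cylinders — a stool. The seat top is 355 + 39 = 394 mm.


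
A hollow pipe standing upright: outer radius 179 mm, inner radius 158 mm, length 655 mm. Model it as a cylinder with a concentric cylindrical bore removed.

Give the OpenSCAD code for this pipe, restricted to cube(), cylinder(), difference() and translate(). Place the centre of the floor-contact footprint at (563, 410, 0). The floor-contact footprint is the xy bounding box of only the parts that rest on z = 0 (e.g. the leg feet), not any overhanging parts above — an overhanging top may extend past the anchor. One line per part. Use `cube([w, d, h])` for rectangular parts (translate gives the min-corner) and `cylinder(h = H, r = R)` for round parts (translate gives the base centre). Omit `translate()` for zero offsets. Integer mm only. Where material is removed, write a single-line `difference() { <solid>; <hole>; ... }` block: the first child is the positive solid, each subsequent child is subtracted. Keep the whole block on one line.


difference() { translate([563, 410, 0]) cylinder(h = 655, r = 179); translate([563, 410, 0]) cylinder(h = 655, r = 158); }


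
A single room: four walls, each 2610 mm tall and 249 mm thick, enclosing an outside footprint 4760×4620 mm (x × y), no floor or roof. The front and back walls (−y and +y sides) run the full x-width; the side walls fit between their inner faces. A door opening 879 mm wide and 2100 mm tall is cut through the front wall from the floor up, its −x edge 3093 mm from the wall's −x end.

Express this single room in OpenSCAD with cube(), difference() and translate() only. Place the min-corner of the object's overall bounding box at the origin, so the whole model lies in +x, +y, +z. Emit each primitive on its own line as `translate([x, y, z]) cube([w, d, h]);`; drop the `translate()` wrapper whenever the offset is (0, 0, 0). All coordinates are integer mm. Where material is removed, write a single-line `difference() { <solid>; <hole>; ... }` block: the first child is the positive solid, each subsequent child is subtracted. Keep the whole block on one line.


difference() { cube([4760, 249, 2610]); translate([3093, 0, 0]) cube([879, 249, 2100]); }
translate([0, 4371, 0]) cube([4760, 249, 2610]);
translate([0, 249, 0]) cube([249, 4122, 2610]);
translate([4511, 249, 0]) cube([249, 4122, 2610]);
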